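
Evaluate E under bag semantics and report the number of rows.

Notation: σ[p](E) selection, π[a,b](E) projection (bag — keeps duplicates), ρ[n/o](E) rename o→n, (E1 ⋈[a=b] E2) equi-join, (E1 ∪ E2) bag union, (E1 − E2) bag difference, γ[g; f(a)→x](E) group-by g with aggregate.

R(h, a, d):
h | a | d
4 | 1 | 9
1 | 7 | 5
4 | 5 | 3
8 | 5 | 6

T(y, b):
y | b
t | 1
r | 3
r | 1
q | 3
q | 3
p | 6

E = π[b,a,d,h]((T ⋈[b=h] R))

Subexpression sizes:
  T → 6
  R → 4
  (T ⋈[b=h] R) → 2
  π[b,a,d,h]((T ⋈[b=h] R)) → 2

|E| = 2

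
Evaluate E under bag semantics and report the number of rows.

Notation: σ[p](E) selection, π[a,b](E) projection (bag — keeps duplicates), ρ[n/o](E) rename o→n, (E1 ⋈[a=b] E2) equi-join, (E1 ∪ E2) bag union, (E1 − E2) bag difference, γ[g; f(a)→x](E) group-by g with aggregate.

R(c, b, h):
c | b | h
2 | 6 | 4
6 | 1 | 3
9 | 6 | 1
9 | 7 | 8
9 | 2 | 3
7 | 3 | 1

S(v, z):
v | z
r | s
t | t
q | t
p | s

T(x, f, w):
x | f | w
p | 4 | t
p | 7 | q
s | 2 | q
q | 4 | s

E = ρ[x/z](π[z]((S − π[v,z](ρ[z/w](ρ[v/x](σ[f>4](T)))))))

Stepwise |·|:
  S → 4
  T → 4
  σ[f>4](T) → 1
  ρ[v/x](σ[f>4](T)) → 1
  ρ[z/w](ρ[v/x](σ[f>4](T))) → 1
  π[v,z](ρ[z/w](ρ[v/x](σ[f>4](T)))) → 1
  (S − π[v,z](ρ[z/w](ρ[v/x](σ[f>4](T))))) → 4
  π[z]((S − π[v,z](ρ[z/w](ρ[v/x](σ[f>4](T)))))) → 4
  ρ[x/z](π[z]((S − π[v,z](ρ[z/w](ρ[v/x](σ[f>4](T))))))) → 4

|E| = 4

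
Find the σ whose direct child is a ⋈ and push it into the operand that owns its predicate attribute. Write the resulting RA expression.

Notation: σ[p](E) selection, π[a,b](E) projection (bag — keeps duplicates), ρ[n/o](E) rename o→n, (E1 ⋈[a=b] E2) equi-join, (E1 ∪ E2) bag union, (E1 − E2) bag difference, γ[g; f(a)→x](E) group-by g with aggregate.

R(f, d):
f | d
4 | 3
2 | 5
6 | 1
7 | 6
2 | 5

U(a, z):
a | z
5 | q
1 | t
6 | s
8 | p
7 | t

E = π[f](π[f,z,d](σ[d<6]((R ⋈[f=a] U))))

σ filters on d, owned by the left side.
E' = π[f](π[f,z,d]((σ[d<6](R) ⋈[f=a] U)))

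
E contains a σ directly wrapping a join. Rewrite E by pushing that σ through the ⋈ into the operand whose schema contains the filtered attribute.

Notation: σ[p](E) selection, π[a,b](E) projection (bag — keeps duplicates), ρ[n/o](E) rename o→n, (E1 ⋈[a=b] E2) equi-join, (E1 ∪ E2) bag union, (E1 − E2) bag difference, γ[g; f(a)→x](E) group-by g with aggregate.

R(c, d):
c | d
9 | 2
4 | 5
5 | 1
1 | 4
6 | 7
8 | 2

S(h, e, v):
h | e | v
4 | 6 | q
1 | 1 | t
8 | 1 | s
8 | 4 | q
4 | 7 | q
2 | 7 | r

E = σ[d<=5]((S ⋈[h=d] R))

σ filters on d, owned by the right side.
E' = (S ⋈[h=d] σ[d<=5](R))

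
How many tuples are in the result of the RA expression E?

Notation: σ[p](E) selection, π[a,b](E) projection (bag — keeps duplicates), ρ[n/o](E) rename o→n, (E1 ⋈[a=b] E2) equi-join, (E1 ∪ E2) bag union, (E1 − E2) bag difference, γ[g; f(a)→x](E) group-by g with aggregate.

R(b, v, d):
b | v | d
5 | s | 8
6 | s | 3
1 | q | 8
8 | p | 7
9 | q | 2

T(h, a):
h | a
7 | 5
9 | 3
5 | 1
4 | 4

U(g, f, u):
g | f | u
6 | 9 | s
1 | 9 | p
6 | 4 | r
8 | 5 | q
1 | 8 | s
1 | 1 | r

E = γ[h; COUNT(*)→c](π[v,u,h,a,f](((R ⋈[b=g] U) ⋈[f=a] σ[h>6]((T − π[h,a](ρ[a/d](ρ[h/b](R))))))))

Row counts bottom-up:
  R → 5
  U → 6
  (R ⋈[b=g] U) → 6
  T → 4
  R → 5
  ρ[h/b](R) → 5
  ρ[a/d](ρ[h/b](R)) → 5
  π[h,a](ρ[a/d](ρ[h/b](R))) → 5
  (T − π[h,a](ρ[a/d](ρ[h/b](R)))) → 4
  σ[h>6]((T − π[h,a](ρ[a/d](ρ[h/b](R))))) → 2
  ((R ⋈[b=g] U) ⋈[f=a] σ[h>6]((T − π[h,a](ρ[a/d](ρ[h/b](R)))))) → 1
  π[v,u,h,a,f](((R ⋈[b=g] U) ⋈[f=a] σ[h>6]((T − π[h,a](ρ[a/d](ρ[h/b](R))))))) → 1
  γ[h; COUNT(*)→c](π[v,u,h,a,f](((R ⋈[b=g] U) ⋈[f=a] σ[h>6]((T − π[h,a](ρ[a/d](ρ[h/b](R)))))))) → 1

|E| = 1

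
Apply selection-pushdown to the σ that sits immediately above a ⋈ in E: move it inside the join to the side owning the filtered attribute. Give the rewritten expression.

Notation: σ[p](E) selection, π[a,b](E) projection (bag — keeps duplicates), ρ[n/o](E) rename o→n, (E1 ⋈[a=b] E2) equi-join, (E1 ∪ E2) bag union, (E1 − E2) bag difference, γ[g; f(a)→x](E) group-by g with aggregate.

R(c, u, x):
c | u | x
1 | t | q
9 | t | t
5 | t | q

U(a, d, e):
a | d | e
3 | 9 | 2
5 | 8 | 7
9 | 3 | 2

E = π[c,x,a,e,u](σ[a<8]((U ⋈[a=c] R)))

σ filters on a, owned by the left side.
E' = π[c,x,a,e,u]((σ[a<8](U) ⋈[a=c] R))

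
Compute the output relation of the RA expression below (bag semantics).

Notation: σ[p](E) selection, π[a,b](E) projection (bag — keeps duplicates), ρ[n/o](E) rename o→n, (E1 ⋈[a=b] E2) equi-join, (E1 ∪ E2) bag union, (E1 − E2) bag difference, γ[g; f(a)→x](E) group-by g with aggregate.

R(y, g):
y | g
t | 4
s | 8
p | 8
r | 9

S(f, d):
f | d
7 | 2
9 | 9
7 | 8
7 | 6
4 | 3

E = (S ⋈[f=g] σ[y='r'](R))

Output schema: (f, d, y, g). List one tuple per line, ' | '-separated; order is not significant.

Per-node cardinality:
  S → 5
  R → 4
  σ[y='r'](R) → 1
  (S ⋈[f=g] σ[y='r'](R)) → 1

== RESULT ==
f | d | y | g
9 | 9 | r | 9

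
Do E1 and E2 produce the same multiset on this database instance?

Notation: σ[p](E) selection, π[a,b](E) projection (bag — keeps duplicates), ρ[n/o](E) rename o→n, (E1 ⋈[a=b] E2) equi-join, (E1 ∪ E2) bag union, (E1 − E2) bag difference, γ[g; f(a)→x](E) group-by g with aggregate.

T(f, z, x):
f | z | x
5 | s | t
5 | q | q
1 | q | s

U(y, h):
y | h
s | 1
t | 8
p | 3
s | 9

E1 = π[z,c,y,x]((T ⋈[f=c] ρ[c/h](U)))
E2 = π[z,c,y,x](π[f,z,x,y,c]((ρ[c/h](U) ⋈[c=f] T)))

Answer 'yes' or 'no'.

E1 row counts bottom-up:
  T → 3
  U → 4
  ρ[c/h](U) → 4
  (T ⋈[f=c] ρ[c/h](U)) → 1
  π[z,c,y,x]((T ⋈[f=c] ρ[c/h](U))) → 1
E2 row counts bottom-up:
  U → 4
  ρ[c/h](U) → 4
  T → 3
  (ρ[c/h](U) ⋈[c=f] T) → 1
  π[f,z,x,y,c]((ρ[c/h](U) ⋈[c=f] T)) → 1
  π[z,c,y,x](π[f,z,x,y,c]((ρ[c/h](U) ⋈[c=f] T))) → 1

E1 and E2 produce the same multiset:
z | c | y | x
q | 1 | s | s

yes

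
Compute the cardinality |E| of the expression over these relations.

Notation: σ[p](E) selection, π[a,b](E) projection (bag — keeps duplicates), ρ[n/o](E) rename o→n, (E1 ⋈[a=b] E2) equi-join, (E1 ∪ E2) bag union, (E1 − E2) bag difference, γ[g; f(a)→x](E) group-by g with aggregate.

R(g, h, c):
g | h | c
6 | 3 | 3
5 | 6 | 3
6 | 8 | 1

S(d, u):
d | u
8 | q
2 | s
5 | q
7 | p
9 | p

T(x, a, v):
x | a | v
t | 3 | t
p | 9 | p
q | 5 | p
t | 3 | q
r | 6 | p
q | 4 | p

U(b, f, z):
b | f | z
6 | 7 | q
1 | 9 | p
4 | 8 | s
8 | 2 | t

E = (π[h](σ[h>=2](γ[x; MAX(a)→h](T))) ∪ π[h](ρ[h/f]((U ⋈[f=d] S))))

Row counts bottom-up:
  T → 6
  γ[x; MAX(a)→h](T) → 4
  σ[h>=2](γ[x; MAX(a)→h](T)) → 4
  π[h](σ[h>=2](γ[x; MAX(a)→h](T))) → 4
  U → 4
  S → 5
  (U ⋈[f=d] S) → 4
  ρ[h/f]((U ⋈[f=d] S)) → 4
  π[h](ρ[h/f]((U ⋈[f=d] S))) → 4
  (π[h](σ[h>=2](γ[x; MAX(a)→h](T))) ∪ π[h](ρ[h/f]((U ⋈[f=d] S)))) → 8

|E| = 8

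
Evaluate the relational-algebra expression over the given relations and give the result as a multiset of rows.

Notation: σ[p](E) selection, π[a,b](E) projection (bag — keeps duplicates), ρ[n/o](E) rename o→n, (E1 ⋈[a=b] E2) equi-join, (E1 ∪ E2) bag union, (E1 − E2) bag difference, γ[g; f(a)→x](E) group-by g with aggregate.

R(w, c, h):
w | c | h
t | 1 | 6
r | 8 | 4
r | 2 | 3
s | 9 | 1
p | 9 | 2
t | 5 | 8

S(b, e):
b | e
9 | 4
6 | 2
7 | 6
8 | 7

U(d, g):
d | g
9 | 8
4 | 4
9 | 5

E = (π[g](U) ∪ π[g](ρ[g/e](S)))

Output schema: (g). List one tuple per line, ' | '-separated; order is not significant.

Row counts bottom-up:
  U → 3
  π[g](U) → 3
  S → 4
  ρ[g/e](S) → 4
  π[g](ρ[g/e](S)) → 4
  (π[g](U) ∪ π[g](ρ[g/e](S))) → 7

== RESULT ==
g
2
4
4
5
6
7
8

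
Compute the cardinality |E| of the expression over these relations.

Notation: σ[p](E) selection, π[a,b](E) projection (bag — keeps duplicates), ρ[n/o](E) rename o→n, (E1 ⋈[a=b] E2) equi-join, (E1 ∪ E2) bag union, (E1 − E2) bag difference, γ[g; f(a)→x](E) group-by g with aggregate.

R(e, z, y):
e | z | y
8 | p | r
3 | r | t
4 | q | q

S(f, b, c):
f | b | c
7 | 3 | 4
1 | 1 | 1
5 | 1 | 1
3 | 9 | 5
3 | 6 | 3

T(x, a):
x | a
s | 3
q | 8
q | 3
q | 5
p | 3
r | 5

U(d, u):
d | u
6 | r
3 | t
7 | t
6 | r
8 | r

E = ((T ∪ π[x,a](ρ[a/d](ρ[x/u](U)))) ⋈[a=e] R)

Subexpression sizes:
  T → 6
  U → 5
  ρ[x/u](U) → 5
  ρ[a/d](ρ[x/u](U)) → 5
  π[x,a](ρ[a/d](ρ[x/u](U))) → 5
  (T ∪ π[x,a](ρ[a/d](ρ[x/u](U)))) → 11
  R → 3
  ((T ∪ π[x,a](ρ[a/d](ρ[x/u](U)))) ⋈[a=e] R) → 6

|E| = 6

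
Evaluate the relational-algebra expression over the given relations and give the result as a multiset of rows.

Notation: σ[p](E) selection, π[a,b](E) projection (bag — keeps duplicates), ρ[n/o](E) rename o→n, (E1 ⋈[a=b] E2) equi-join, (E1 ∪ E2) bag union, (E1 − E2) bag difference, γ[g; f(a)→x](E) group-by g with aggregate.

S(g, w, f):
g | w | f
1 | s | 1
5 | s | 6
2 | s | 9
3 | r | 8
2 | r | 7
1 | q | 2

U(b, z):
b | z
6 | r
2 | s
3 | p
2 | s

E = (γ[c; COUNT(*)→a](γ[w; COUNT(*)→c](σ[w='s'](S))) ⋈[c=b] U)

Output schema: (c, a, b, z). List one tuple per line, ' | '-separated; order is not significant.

Per-node cardinality:
  S → 6
  σ[w='s'](S) → 3
  γ[w; COUNT(*)→c](σ[w='s'](S)) → 1
  γ[c; COUNT(*)→a](γ[w; COUNT(*)→c](σ[w='s'](S))) → 1
  U → 4
  (γ[c; COUNT(*)→a](γ[w; COUNT(*)→c](σ[w='s'](S))) ⋈[c=b] U) → 1

== RESULT ==
c | a | b | z
3 | 1 | 3 | p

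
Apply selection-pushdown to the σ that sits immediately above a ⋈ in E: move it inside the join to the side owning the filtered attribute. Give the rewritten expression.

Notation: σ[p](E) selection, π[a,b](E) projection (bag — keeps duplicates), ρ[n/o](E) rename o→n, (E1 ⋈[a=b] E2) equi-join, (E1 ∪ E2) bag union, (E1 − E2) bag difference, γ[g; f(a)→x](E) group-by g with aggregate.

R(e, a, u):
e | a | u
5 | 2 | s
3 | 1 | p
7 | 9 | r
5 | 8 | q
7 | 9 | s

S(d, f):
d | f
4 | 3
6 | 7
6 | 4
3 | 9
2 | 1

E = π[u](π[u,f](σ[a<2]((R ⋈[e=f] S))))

σ filters on a, owned by the left side.
E' = π[u](π[u,f]((σ[a<2](R) ⋈[e=f] S)))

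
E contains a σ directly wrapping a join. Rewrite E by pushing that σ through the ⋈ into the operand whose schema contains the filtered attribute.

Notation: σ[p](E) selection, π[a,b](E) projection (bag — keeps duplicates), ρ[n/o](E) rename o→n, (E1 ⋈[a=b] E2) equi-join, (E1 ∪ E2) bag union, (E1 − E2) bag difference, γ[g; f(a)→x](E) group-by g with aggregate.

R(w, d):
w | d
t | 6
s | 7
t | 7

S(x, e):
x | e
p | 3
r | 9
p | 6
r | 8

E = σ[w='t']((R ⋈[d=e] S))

σ filters on w, owned by the left side.
E' = (σ[w='t'](R) ⋈[d=e] S)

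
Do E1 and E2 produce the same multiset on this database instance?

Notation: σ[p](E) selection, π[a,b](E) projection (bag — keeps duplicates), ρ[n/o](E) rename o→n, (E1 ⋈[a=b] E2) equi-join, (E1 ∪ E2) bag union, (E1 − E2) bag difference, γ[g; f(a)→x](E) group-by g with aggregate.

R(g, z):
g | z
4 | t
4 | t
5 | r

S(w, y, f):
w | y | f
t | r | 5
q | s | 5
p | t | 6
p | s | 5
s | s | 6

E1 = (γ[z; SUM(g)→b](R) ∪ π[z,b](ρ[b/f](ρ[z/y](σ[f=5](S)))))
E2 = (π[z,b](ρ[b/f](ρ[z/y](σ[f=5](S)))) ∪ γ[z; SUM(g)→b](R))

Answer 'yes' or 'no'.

E1 row counts bottom-up:
  R → 3
  γ[z; SUM(g)→b](R) → 2
  S → 5
  σ[f=5](S) → 3
  ρ[z/y](σ[f=5](S)) → 3
  ρ[b/f](ρ[z/y](σ[f=5](S))) → 3
  π[z,b](ρ[b/f](ρ[z/y](σ[f=5](S)))) → 3
  (γ[z; SUM(g)→b](R) ∪ π[z,b](ρ[b/f](ρ[z/y](σ[f=5](S))))) → 5
E2 row counts bottom-up:
  S → 5
  σ[f=5](S) → 3
  ρ[z/y](σ[f=5](S)) → 3
  ρ[b/f](ρ[z/y](σ[f=5](S))) → 3
  π[z,b](ρ[b/f](ρ[z/y](σ[f=5](S)))) → 3
  R → 3
  γ[z; SUM(g)→b](R) → 2
  (π[z,b](ρ[b/f](ρ[z/y](σ[f=5](S)))) ∪ γ[z; SUM(g)→b](R)) → 5

E1 and E2 produce the same multiset:
z | b
r | 5
r | 5
s | 5
s | 5
t | 8

yes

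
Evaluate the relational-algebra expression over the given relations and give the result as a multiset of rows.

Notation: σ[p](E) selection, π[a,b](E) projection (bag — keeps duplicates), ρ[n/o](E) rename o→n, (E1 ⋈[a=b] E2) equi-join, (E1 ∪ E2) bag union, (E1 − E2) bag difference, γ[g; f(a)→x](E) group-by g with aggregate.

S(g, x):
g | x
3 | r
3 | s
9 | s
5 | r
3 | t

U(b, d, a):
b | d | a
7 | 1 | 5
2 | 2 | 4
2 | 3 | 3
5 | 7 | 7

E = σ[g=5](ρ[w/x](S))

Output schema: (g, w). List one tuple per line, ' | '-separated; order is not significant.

Per-node cardinality:
  S → 5
  ρ[w/x](S) → 5
  σ[g=5](ρ[w/x](S)) → 1

== RESULT ==
g | w
5 | r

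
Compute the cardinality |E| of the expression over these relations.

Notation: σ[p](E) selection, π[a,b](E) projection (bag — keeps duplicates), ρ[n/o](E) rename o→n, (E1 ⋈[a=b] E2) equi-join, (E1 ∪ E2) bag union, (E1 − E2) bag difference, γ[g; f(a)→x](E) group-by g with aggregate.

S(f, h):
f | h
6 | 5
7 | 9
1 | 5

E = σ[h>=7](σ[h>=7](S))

Per-node cardinality:
  S → 3
  σ[h>=7](S) → 1
  σ[h>=7](σ[h>=7](S)) → 1

|E| = 1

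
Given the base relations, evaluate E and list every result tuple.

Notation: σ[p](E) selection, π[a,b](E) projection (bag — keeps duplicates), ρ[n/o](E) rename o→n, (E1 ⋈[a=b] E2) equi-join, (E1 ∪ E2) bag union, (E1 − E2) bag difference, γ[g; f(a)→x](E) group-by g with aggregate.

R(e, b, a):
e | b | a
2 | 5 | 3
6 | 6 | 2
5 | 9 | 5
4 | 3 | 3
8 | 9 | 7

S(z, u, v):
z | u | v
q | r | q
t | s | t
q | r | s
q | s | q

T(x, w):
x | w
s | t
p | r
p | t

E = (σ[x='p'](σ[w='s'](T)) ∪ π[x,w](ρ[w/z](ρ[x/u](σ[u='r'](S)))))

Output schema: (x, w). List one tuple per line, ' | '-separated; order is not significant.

Stepwise |·|:
  T → 3
  σ[w='s'](T) → 0
  σ[x='p'](σ[w='s'](T)) → 0
  S → 4
  σ[u='r'](S) → 2
  ρ[x/u](σ[u='r'](S)) → 2
  ρ[w/z](ρ[x/u](σ[u='r'](S))) → 2
  π[x,w](ρ[w/z](ρ[x/u](σ[u='r'](S)))) → 2
  (σ[x='p'](σ[w='s'](T)) ∪ π[x,w](ρ[w/z](ρ[x/u](σ[u='r'](S))))) → 2

== RESULT ==
x | w
r | q
r | q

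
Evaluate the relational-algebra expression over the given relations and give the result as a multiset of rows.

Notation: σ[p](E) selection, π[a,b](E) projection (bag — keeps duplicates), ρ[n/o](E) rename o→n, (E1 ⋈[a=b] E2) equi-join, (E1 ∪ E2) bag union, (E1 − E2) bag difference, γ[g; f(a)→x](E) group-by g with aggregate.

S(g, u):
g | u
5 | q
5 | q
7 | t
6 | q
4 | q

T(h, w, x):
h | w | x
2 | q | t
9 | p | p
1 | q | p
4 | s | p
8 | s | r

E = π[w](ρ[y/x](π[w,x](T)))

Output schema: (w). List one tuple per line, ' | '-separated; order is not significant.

Subexpression sizes:
  T → 5
  π[w,x](T) → 5
  ρ[y/x](π[w,x](T)) → 5
  π[w](ρ[y/x](π[w,x](T))) → 5

== RESULT ==
w
p
q
q
s
s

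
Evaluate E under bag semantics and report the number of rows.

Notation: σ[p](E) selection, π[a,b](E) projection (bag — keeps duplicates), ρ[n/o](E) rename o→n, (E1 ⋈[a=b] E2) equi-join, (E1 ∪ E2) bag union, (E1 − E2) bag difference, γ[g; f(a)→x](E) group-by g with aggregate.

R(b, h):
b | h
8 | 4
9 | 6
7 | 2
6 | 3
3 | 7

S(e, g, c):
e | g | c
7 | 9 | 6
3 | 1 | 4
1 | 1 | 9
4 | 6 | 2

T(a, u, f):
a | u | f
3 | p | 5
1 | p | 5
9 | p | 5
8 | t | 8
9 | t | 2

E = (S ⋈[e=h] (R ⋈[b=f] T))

Subexpression sizes:
  S → 4
  R → 5
  T → 5
  (R ⋈[b=f] T) → 1
  (S ⋈[e=h] (R ⋈[b=f] T)) → 1

|E| = 1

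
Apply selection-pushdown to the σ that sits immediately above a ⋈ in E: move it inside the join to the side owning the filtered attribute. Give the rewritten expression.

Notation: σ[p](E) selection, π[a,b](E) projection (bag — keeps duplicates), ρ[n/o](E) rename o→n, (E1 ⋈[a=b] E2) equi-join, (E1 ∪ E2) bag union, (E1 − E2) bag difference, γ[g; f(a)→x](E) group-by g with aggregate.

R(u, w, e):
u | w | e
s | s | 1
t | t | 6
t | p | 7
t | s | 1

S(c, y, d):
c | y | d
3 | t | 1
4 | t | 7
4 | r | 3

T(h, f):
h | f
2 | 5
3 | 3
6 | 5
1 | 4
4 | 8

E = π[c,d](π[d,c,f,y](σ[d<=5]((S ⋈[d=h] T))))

σ filters on d, owned by the left side.
E' = π[c,d](π[d,c,f,y]((σ[d<=5](S) ⋈[d=h] T)))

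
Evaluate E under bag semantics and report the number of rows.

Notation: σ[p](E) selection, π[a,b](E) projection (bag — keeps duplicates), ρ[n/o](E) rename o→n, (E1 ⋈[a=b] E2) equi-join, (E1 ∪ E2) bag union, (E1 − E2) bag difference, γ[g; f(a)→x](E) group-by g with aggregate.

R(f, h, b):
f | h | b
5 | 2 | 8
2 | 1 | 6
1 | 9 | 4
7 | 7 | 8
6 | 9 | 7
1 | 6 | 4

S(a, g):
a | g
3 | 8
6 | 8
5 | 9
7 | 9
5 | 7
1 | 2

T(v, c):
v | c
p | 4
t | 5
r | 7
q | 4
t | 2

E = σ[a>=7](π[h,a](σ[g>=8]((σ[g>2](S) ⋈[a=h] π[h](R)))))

Subexpression sizes:
  S → 6
  σ[g>2](S) → 5
  R → 6
  π[h](R) → 6
  (σ[g>2](S) ⋈[a=h] π[h](R)) → 2
  σ[g>=8]((σ[g>2](S) ⋈[a=h] π[h](R))) → 2
  π[h,a](σ[g>=8]((σ[g>2](S) ⋈[a=h] π[h](R)))) → 2
  σ[a>=7](π[h,a](σ[g>=8]((σ[g>2](S) ⋈[a=h] π[h](R))))) → 1

|E| = 1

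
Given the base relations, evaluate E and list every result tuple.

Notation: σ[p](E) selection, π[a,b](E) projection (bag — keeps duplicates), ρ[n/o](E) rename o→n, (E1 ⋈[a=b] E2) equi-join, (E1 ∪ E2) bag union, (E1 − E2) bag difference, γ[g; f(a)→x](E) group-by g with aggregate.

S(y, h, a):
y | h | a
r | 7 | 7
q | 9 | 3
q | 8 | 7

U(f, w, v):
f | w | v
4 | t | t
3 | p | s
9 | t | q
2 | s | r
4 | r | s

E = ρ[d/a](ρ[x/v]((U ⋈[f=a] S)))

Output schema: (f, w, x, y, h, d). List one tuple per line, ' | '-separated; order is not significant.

Row counts bottom-up:
  U → 5
  S → 3
  (U ⋈[f=a] S) → 1
  ρ[x/v]((U ⋈[f=a] S)) → 1
  ρ[d/a](ρ[x/v]((U ⋈[f=a] S))) → 1

== RESULT ==
f | w | x | y | h | d
3 | p | s | q | 9 | 3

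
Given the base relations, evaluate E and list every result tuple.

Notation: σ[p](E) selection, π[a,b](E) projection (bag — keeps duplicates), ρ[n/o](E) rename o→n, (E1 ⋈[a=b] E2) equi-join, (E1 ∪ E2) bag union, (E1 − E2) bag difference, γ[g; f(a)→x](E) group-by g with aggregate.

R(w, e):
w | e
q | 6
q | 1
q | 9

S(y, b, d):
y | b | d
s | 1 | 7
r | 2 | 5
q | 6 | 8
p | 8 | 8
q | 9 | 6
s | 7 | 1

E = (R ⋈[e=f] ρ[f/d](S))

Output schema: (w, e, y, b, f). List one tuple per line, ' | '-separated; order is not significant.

Row counts bottom-up:
  R → 3
  S → 6
  ρ[f/d](S) → 6
  (R ⋈[e=f] ρ[f/d](S)) → 2

== RESULT ==
w | e | y | b | f
q | 1 | s | 7 | 1
q | 6 | q | 9 | 6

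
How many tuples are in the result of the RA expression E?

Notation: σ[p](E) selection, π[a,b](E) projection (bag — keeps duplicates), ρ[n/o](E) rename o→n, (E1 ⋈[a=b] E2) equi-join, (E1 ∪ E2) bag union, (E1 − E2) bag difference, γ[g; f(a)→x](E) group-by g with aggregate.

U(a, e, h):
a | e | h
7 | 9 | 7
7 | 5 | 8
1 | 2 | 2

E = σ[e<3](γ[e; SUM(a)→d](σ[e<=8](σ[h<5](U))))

Stepwise |·|:
  U → 3
  σ[h<5](U) → 1
  σ[e<=8](σ[h<5](U)) → 1
  γ[e; SUM(a)→d](σ[e<=8](σ[h<5](U))) → 1
  σ[e<3](γ[e; SUM(a)→d](σ[e<=8](σ[h<5](U)))) → 1

|E| = 1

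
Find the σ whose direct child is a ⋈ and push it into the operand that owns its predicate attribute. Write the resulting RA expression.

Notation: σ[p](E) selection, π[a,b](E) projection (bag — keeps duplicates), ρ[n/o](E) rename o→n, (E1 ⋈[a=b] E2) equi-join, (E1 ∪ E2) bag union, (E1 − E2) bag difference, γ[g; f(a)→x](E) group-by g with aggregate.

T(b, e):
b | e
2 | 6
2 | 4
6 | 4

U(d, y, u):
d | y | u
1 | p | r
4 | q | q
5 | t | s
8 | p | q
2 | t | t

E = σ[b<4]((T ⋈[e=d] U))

σ filters on b, owned by the left side.
E' = (σ[b<4](T) ⋈[e=d] U)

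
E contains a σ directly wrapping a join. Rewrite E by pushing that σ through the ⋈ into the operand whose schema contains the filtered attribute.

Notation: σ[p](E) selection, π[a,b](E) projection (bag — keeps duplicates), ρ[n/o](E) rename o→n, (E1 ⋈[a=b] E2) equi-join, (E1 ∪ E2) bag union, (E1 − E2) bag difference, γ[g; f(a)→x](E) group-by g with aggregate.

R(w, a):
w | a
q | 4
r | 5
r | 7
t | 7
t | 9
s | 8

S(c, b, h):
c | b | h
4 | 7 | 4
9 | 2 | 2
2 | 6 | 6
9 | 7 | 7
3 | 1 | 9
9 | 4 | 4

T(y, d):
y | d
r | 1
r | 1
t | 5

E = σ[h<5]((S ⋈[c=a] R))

σ filters on h, owned by the left side.
E' = (σ[h<5](S) ⋈[c=a] R)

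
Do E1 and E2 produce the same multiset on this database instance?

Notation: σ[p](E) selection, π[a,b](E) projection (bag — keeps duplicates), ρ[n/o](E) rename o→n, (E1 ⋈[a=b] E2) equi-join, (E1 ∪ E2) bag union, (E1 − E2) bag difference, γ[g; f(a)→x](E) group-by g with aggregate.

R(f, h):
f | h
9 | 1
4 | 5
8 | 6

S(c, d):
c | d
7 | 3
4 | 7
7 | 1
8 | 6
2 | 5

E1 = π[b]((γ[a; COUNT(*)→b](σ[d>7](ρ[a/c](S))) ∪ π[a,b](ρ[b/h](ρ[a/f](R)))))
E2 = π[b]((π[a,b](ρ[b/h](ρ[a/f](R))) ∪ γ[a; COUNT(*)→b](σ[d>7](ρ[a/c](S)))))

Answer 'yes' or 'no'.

E1 stepwise |·|:
  S → 5
  ρ[a/c](S) → 5
  σ[d>7](ρ[a/c](S)) → 0
  γ[a; COUNT(*)→b](σ[d>7](ρ[a/c](S))) → 0
  R → 3
  ρ[a/f](R) → 3
  ρ[b/h](ρ[a/f](R)) → 3
  π[a,b](ρ[b/h](ρ[a/f](R))) → 3
  (γ[a; COUNT(*)→b](σ[d>7](ρ[a/c](S))) ∪ π[a,b](ρ[b/h](ρ[a/f](R)))) → 3
  π[b]((γ[a; COUNT(*)→b](σ[d>7](ρ[a/c](S))) ∪ π[a,b](ρ[b/h](ρ[a/f](R))))) → 3
E2 stepwise |·|:
  R → 3
  ρ[a/f](R) → 3
  ρ[b/h](ρ[a/f](R)) → 3
  π[a,b](ρ[b/h](ρ[a/f](R))) → 3
  S → 5
  ρ[a/c](S) → 5
  σ[d>7](ρ[a/c](S)) → 0
  γ[a; COUNT(*)→b](σ[d>7](ρ[a/c](S))) → 0
  (π[a,b](ρ[b/h](ρ[a/f](R))) ∪ γ[a; COUNT(*)→b](σ[d>7](ρ[a/c](S)))) → 3
  π[b]((π[a,b](ρ[b/h](ρ[a/f](R))) ∪ γ[a; COUNT(*)→b](σ[d>7](ρ[a/c](S))))) → 3

E1 and E2 produce the same multiset:
b
1
5
6

yes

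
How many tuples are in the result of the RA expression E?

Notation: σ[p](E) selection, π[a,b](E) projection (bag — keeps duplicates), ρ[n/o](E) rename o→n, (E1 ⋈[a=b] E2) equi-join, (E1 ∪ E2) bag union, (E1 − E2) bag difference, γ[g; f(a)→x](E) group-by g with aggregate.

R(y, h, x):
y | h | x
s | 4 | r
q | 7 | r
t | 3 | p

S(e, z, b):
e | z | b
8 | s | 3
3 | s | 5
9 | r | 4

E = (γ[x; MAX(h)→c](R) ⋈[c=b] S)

Stepwise |·|:
  R → 3
  γ[x; MAX(h)→c](R) → 2
  S → 3
  (γ[x; MAX(h)→c](R) ⋈[c=b] S) → 1

|E| = 1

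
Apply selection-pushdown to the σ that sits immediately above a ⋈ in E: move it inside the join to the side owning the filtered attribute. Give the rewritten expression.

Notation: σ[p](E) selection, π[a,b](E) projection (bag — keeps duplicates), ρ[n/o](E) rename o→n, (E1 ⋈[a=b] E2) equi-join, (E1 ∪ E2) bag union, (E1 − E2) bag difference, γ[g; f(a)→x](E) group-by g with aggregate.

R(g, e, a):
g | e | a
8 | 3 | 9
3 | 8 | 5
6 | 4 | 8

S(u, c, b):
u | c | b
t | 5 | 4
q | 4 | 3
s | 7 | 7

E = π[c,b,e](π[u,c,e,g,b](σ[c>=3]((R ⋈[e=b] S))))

σ filters on c, owned by the right side.
E' = π[c,b,e](π[u,c,e,g,b]((R ⋈[e=b] σ[c>=3](S))))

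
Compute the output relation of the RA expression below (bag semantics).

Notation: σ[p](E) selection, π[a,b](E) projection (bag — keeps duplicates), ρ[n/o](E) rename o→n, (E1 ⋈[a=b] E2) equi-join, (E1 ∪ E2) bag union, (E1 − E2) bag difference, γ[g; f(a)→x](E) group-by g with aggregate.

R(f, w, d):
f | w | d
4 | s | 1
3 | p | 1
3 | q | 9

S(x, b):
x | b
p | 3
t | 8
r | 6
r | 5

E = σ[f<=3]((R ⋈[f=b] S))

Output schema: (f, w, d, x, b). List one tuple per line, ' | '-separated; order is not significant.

Stepwise |·|:
  R → 3
  S → 4
  (R ⋈[f=b] S) → 2
  σ[f<=3]((R ⋈[f=b] S)) → 2

== RESULT ==
f | w | d | x | b
3 | p | 1 | p | 3
3 | q | 9 | p | 3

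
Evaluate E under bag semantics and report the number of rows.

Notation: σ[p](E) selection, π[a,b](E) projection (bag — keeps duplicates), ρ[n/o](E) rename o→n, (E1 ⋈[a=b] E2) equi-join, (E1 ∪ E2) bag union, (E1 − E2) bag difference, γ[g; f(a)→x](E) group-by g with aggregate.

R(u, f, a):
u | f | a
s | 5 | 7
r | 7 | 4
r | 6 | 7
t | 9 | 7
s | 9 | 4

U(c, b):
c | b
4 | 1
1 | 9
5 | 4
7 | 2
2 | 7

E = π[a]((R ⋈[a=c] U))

Row counts bottom-up:
  R → 5
  U → 5
  (R ⋈[a=c] U) → 5
  π[a]((R ⋈[a=c] U)) → 5

|E| = 5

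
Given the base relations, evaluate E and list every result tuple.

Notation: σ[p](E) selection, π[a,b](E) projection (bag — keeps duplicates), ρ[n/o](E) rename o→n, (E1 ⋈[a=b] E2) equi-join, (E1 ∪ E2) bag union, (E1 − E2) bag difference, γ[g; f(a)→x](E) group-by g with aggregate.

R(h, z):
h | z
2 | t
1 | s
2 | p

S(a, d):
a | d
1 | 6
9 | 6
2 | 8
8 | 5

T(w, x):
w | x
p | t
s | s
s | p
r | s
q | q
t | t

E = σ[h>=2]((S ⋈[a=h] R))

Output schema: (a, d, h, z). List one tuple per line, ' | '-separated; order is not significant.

Per-node cardinality:
  S → 4
  R → 3
  (S ⋈[a=h] R) → 3
  σ[h>=2]((S ⋈[a=h] R)) → 2

== RESULT ==
a | d | h | z
2 | 8 | 2 | p
2 | 8 | 2 | t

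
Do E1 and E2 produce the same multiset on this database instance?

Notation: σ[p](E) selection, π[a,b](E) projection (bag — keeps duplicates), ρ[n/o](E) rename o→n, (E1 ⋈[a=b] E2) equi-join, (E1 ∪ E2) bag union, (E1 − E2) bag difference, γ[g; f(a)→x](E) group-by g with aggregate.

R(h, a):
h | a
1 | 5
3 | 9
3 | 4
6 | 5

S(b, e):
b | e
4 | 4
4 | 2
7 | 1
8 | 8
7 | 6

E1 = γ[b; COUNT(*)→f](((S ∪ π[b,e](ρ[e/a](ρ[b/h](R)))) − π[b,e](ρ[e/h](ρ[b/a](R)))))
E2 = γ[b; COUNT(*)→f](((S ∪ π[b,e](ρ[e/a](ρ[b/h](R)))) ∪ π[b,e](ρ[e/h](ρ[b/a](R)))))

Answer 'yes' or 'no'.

E1 subexpression sizes:
  S → 5
  R → 4
  ρ[b/h](R) → 4
  ρ[e/a](ρ[b/h](R)) → 4
  π[b,e](ρ[e/a](ρ[b/h](R))) → 4
  (S ∪ π[b,e](ρ[e/a](ρ[b/h](R)))) → 9
  R → 4
  ρ[b/a](R) → 4
  ρ[e/h](ρ[b/a](R)) → 4
  π[b,e](ρ[e/h](ρ[b/a](R))) → 4
  ((S ∪ π[b,e](ρ[e/a](ρ[b/h](R)))) − π[b,e](ρ[e/h](ρ[b/a](R)))) → 9
  γ[b; COUNT(*)→f](((S ∪ π[b,e](ρ[e/a](ρ[b/h](R)))) − π[b,e](ρ[e/h](ρ[b/a](R))))) → 6
E2 subexpression sizes:
  S → 5
  R → 4
  ρ[b/h](R) → 4
  ρ[e/a](ρ[b/h](R)) → 4
  π[b,e](ρ[e/a](ρ[b/h](R))) → 4
  (S ∪ π[b,e](ρ[e/a](ρ[b/h](R)))) → 9
  R → 4
  ρ[b/a](R) → 4
  ρ[e/h](ρ[b/a](R)) → 4
  π[b,e](ρ[e/h](ρ[b/a](R))) → 4
  ((S ∪ π[b,e](ρ[e/a](ρ[b/h](R)))) ∪ π[b,e](ρ[e/h](ρ[b/a](R)))) → 13
  γ[b; COUNT(*)→f](((S ∪ π[b,e](ρ[e/a](ρ[b/h](R)))) ∪ π[b,e](ρ[e/h](ρ[b/a](R))))) → 8

E1 result:
b | f
1 | 1
3 | 2
4 | 2
6 | 1
7 | 2
8 | 1
E2 result:
b | f
1 | 1
3 | 2
4 | 3
5 | 2
6 | 1
7 | 2
8 | 1
9 | 1
Witness: (4, 3) appears 0× in E1 but 1× in E2.

no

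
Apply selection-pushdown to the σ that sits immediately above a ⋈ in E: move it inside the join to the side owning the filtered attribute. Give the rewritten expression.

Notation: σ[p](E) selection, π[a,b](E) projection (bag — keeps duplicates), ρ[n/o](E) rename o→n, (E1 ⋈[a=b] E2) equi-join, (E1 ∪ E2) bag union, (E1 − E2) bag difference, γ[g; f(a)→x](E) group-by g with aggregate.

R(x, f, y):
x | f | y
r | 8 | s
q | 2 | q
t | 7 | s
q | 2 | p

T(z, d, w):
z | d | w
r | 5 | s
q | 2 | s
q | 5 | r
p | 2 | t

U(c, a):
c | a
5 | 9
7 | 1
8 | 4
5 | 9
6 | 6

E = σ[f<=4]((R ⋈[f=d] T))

σ filters on f, owned by the left side.
E' = (σ[f<=4](R) ⋈[f=d] T)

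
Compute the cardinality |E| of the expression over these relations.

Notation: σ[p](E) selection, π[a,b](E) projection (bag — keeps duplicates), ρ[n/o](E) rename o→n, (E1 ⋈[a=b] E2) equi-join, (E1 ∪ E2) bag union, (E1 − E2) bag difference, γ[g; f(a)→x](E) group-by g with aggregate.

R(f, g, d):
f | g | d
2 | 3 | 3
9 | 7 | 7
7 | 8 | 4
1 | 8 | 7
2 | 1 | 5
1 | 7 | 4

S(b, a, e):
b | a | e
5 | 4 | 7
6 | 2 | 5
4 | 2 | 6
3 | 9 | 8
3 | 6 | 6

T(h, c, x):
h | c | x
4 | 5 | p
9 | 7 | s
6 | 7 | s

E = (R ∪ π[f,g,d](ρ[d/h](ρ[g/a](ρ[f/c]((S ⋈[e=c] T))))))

Per-node cardinality:
  R → 6
  S → 5
  T → 3
  (S ⋈[e=c] T) → 3
  ρ[f/c]((S ⋈[e=c] T)) → 3
  ρ[g/a](ρ[f/c]((S ⋈[e=c] T))) → 3
  ρ[d/h](ρ[g/a](ρ[f/c]((S ⋈[e=c] T)))) → 3
  π[f,g,d](ρ[d/h](ρ[g/a](ρ[f/c]((S ⋈[e=c] T))))) → 3
  (R ∪ π[f,g,d](ρ[d/h](ρ[g/a](ρ[f/c]((S ⋈[e=c] T)))))) → 9

|E| = 9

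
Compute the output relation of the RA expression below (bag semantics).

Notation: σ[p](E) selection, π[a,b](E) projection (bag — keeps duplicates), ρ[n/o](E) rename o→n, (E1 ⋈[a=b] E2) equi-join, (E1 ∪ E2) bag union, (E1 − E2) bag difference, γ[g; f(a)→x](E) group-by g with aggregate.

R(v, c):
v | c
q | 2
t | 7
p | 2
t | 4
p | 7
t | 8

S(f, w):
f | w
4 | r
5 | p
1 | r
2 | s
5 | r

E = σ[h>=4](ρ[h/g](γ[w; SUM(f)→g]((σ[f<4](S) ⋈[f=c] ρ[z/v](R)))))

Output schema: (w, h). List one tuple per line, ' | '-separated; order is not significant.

Per-node cardinality:
  S → 5
  σ[f<4](S) → 2
  R → 6
  ρ[z/v](R) → 6
  (σ[f<4](S) ⋈[f=c] ρ[z/v](R)) → 2
  γ[w; SUM(f)→g]((σ[f<4](S) ⋈[f=c] ρ[z/v](R))) → 1
  ρ[h/g](γ[w; SUM(f)→g]((σ[f<4](S) ⋈[f=c] ρ[z/v](R)))) → 1
  σ[h>=4](ρ[h/g](γ[w; SUM(f)→g]((σ[f<4](S) ⋈[f=c] ρ[z/v](R))))) → 1

== RESULT ==
w | h
s | 4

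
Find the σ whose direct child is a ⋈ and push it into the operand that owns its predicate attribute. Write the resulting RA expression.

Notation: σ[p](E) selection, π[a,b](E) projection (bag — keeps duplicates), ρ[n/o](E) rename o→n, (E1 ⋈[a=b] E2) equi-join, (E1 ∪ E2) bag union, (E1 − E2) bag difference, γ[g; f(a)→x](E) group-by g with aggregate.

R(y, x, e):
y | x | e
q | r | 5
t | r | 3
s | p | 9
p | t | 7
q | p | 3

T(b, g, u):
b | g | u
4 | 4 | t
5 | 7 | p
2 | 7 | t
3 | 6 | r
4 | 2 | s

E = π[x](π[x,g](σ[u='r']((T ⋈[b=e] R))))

σ filters on u, owned by the left side.
E' = π[x](π[x,g]((σ[u='r'](T) ⋈[b=e] R)))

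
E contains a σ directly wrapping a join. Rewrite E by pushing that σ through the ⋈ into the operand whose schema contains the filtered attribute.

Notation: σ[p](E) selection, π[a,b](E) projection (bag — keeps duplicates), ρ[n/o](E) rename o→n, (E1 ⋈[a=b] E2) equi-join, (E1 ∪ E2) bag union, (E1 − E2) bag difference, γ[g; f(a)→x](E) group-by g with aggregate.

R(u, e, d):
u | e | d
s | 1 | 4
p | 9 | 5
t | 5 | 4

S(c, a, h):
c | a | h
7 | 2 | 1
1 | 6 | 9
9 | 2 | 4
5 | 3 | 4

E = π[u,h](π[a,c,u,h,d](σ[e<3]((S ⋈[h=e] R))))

σ filters on e, owned by the right side.
E' = π[u,h](π[a,c,u,h,d]((S ⋈[h=e] σ[e<3](R))))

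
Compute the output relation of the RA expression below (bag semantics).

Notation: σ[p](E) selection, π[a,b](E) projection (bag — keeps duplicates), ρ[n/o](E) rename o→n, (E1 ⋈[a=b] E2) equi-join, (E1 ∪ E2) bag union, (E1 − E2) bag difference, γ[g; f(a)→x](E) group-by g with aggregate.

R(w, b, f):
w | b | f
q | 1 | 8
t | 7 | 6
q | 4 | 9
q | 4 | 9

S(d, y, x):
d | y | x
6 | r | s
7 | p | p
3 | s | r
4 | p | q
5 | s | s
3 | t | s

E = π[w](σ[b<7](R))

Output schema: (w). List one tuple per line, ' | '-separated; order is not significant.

Per-node cardinality:
  R → 4
  σ[b<7](R) → 3
  π[w](σ[b<7](R)) → 3

== RESULT ==
w
q
q
q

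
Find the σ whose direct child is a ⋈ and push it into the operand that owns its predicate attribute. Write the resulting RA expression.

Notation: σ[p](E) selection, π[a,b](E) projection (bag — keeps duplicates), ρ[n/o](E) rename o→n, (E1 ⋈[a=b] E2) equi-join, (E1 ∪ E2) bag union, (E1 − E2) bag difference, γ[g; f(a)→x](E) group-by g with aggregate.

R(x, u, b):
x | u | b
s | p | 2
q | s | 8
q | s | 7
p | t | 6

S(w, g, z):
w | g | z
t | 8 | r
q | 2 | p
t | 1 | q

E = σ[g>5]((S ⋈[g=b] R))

σ filters on g, owned by the left side.
E' = (σ[g>5](S) ⋈[g=b] R)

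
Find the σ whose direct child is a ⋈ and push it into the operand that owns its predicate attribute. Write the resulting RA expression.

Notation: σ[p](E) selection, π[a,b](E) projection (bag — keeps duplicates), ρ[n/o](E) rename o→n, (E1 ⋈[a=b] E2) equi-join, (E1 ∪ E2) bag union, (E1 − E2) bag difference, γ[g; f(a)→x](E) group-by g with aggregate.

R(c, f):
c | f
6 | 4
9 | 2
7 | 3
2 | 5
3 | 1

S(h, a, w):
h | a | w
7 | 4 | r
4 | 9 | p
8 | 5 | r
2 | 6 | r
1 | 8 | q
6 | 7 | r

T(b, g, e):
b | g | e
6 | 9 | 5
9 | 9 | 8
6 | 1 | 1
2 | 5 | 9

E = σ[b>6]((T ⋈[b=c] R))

σ filters on b, owned by the left side.
E' = (σ[b>6](T) ⋈[b=c] R)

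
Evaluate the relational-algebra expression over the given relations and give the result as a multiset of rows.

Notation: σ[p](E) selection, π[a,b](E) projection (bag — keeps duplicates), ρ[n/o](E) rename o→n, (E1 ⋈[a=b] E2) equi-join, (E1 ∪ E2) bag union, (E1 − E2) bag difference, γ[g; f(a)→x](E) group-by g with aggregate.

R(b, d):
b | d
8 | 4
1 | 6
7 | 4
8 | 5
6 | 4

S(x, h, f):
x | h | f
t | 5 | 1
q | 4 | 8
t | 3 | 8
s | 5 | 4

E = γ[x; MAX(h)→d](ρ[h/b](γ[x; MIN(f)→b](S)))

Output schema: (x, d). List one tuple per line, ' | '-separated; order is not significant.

Subexpression sizes:
  S → 4
  γ[x; MIN(f)→b](S) → 3
  ρ[h/b](γ[x; MIN(f)→b](S)) → 3
  γ[x; MAX(h)→d](ρ[h/b](γ[x; MIN(f)→b](S))) → 3

== RESULT ==
x | d
q | 8
s | 4
t | 1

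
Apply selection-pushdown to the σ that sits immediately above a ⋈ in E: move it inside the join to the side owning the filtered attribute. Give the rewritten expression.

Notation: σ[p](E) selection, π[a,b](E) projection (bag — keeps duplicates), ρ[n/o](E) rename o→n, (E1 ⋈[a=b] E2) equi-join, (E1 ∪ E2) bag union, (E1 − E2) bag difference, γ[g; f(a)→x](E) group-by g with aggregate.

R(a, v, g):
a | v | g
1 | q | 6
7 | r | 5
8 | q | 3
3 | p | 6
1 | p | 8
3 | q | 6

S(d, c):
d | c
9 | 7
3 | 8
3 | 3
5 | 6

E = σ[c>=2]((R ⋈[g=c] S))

σ filters on c, owned by the right side.
E' = (R ⋈[g=c] σ[c>=2](S))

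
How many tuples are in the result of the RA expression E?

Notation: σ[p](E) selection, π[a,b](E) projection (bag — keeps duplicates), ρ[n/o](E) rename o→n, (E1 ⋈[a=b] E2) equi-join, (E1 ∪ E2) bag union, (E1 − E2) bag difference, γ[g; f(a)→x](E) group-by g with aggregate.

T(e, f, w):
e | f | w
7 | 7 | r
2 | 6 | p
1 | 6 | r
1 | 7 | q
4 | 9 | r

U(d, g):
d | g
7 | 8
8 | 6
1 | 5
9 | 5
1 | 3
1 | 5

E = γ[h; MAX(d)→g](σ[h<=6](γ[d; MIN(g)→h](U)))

Per-node cardinality:
  U → 6
  γ[d; MIN(g)→h](U) → 4
  σ[h<=6](γ[d; MIN(g)→h](U)) → 3
  γ[h; MAX(d)→g](σ[h<=6](γ[d; MIN(g)→h](U))) → 3

|E| = 3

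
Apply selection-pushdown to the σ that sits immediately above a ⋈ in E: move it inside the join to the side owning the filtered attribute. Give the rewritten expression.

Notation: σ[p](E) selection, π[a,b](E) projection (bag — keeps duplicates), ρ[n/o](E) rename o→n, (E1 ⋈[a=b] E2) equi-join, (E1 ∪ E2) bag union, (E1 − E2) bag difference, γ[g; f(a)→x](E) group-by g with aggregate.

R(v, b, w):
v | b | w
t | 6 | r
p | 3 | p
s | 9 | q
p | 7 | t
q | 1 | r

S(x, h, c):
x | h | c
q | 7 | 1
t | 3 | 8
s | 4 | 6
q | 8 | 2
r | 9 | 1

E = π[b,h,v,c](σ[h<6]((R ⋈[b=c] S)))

σ filters on h, owned by the right side.
E' = π[b,h,v,c]((R ⋈[b=c] σ[h<6](S)))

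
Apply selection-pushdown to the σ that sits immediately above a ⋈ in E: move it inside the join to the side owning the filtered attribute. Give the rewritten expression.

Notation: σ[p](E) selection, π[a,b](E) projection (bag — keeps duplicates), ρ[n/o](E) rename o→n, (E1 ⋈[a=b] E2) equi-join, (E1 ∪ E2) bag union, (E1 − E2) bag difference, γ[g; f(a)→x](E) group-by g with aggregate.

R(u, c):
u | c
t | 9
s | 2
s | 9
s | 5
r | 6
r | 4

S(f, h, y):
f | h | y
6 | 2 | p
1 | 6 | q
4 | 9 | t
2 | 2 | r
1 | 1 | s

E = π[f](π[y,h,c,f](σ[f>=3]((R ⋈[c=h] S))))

σ filters on f, owned by the right side.
E' = π[f](π[y,h,c,f]((R ⋈[c=h] σ[f>=3](S))))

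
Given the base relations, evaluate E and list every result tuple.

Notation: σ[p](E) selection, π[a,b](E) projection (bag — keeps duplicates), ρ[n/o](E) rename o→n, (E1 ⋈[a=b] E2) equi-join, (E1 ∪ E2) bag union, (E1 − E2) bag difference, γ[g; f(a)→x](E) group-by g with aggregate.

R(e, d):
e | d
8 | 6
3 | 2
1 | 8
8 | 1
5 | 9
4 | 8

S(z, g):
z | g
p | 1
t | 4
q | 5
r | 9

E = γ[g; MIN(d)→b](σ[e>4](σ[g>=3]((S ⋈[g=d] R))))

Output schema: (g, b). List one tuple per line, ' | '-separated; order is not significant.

Subexpression sizes:
  S → 4
  R → 6
  (S ⋈[g=d] R) → 2
  σ[g>=3]((S ⋈[g=d] R)) → 1
  σ[e>4](σ[g>=3]((S ⋈[g=d] R))) → 1
  γ[g; MIN(d)→b](σ[e>4](σ[g>=3]((S ⋈[g=d] R)))) → 1

== RESULT ==
g | b
9 | 9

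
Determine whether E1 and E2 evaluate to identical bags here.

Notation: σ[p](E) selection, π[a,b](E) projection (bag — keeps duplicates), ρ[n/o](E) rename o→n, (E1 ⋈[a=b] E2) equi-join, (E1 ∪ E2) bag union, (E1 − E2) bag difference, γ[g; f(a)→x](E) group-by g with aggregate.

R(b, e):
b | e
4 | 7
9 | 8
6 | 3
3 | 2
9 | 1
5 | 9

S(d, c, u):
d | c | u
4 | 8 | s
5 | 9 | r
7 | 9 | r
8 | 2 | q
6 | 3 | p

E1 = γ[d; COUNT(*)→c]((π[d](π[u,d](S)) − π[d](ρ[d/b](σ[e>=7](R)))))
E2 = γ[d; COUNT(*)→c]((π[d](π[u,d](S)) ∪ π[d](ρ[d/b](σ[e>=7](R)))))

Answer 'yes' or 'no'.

E1 per-node cardinality:
  S → 5
  π[u,d](S) → 5
  π[d](π[u,d](S)) → 5
  R → 6
  σ[e>=7](R) → 3
  ρ[d/b](σ[e>=7](R)) → 3
  π[d](ρ[d/b](σ[e>=7](R))) → 3
  (π[d](π[u,d](S)) − π[d](ρ[d/b](σ[e>=7](R)))) → 3
  γ[d; COUNT(*)→c]((π[d](π[u,d](S)) − π[d](ρ[d/b](σ[e>=7](R))))) → 3
E2 per-node cardinality:
  S → 5
  π[u,d](S) → 5
  π[d](π[u,d](S)) → 5
  R → 6
  σ[e>=7](R) → 3
  ρ[d/b](σ[e>=7](R)) → 3
  π[d](ρ[d/b](σ[e>=7](R))) → 3
  (π[d](π[u,d](S)) ∪ π[d](ρ[d/b](σ[e>=7](R)))) → 8
  γ[d; COUNT(*)→c]((π[d](π[u,d](S)) ∪ π[d](ρ[d/b](σ[e>=7](R))))) → 6

E1 result:
d | c
6 | 1
7 | 1
8 | 1
E2 result:
d | c
4 | 2
5 | 2
6 | 1
7 | 1
8 | 1
9 | 1
Witness: (4, 2) appears 0× in E1 but 1× in E2.

no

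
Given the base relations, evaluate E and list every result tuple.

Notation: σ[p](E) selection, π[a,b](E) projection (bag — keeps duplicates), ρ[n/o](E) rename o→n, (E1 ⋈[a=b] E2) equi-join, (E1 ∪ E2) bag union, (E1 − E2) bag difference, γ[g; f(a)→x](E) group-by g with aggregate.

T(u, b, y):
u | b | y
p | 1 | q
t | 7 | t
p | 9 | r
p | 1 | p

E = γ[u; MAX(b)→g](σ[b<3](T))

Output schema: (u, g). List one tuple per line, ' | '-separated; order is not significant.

Subexpression sizes:
  T → 4
  σ[b<3](T) → 2
  γ[u; MAX(b)→g](σ[b<3](T)) → 1

== RESULT ==
u | g
p | 1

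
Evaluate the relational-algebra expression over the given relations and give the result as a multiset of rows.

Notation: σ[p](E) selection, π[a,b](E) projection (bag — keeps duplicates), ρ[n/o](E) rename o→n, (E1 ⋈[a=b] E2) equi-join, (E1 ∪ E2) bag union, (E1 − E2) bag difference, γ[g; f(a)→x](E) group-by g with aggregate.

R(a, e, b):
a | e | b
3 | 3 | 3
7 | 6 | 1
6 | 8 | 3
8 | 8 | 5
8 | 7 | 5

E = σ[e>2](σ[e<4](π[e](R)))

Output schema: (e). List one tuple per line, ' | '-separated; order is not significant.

Per-node cardinality:
  R → 5
  π[e](R) → 5
  σ[e<4](π[e](R)) → 1
  σ[e>2](σ[e<4](π[e](R))) → 1

== RESULT ==
e
3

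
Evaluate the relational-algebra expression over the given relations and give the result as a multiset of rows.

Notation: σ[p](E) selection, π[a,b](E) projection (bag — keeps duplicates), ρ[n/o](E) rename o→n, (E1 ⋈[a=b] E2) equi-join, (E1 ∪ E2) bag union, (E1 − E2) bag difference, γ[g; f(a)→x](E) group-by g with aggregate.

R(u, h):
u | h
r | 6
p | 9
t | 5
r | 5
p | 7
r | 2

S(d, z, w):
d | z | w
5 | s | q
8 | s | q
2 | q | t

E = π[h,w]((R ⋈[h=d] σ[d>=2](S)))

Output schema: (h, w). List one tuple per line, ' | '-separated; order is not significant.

Per-node cardinality:
  R → 6
  S → 3
  σ[d>=2](S) → 3
  (R ⋈[h=d] σ[d>=2](S)) → 3
  π[h,w]((R ⋈[h=d] σ[d>=2](S))) → 3

== RESULT ==
h | w
2 | t
5 | q
5 | q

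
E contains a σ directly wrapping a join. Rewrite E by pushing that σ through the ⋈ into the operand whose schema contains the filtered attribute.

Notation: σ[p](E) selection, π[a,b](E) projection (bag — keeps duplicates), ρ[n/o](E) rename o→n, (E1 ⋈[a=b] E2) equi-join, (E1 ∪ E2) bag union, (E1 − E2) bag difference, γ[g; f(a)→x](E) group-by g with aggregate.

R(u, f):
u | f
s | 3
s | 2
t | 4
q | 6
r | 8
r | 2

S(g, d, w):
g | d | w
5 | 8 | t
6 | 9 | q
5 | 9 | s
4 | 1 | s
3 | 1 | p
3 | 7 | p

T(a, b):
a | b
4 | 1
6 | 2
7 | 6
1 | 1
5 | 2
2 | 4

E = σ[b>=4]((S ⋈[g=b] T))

σ filters on b, owned by the right side.
E' = (S ⋈[g=b] σ[b>=4](T))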